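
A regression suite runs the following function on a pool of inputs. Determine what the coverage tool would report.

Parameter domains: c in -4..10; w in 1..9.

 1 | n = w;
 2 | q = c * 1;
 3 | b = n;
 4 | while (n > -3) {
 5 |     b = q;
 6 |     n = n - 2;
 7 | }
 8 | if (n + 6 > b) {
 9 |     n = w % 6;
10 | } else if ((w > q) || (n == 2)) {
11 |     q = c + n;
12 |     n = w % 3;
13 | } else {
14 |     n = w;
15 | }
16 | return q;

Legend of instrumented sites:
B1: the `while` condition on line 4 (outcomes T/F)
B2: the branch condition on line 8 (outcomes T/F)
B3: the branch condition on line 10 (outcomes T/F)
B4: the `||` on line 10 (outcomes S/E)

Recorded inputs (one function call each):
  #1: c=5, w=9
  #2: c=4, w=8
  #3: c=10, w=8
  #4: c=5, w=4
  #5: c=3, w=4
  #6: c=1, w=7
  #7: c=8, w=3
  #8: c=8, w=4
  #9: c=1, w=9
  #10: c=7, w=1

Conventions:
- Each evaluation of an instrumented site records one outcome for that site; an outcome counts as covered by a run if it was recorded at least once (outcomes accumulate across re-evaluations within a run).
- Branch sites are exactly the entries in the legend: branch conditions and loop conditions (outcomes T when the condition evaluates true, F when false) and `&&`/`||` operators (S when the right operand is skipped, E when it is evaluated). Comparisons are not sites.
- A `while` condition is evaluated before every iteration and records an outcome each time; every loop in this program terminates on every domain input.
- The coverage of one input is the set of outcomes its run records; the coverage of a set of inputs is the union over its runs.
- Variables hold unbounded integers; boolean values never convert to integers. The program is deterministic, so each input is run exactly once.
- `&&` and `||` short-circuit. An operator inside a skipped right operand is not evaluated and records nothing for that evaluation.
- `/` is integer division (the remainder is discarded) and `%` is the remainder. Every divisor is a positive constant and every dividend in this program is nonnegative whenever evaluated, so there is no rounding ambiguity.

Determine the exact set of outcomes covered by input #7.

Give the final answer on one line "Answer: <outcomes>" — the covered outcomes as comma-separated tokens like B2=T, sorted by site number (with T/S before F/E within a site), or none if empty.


Tracing the run of input #7 (c=8, w=3):
  B1->T, B1->T, B1->T, B1->F, B2->F, B4->E, B3->F
deduplicating events, the covered set is: B1=T, B1=F, B2=F, B3=F, B4=E
Answer: B1=T, B1=F, B2=F, B3=F, B4=E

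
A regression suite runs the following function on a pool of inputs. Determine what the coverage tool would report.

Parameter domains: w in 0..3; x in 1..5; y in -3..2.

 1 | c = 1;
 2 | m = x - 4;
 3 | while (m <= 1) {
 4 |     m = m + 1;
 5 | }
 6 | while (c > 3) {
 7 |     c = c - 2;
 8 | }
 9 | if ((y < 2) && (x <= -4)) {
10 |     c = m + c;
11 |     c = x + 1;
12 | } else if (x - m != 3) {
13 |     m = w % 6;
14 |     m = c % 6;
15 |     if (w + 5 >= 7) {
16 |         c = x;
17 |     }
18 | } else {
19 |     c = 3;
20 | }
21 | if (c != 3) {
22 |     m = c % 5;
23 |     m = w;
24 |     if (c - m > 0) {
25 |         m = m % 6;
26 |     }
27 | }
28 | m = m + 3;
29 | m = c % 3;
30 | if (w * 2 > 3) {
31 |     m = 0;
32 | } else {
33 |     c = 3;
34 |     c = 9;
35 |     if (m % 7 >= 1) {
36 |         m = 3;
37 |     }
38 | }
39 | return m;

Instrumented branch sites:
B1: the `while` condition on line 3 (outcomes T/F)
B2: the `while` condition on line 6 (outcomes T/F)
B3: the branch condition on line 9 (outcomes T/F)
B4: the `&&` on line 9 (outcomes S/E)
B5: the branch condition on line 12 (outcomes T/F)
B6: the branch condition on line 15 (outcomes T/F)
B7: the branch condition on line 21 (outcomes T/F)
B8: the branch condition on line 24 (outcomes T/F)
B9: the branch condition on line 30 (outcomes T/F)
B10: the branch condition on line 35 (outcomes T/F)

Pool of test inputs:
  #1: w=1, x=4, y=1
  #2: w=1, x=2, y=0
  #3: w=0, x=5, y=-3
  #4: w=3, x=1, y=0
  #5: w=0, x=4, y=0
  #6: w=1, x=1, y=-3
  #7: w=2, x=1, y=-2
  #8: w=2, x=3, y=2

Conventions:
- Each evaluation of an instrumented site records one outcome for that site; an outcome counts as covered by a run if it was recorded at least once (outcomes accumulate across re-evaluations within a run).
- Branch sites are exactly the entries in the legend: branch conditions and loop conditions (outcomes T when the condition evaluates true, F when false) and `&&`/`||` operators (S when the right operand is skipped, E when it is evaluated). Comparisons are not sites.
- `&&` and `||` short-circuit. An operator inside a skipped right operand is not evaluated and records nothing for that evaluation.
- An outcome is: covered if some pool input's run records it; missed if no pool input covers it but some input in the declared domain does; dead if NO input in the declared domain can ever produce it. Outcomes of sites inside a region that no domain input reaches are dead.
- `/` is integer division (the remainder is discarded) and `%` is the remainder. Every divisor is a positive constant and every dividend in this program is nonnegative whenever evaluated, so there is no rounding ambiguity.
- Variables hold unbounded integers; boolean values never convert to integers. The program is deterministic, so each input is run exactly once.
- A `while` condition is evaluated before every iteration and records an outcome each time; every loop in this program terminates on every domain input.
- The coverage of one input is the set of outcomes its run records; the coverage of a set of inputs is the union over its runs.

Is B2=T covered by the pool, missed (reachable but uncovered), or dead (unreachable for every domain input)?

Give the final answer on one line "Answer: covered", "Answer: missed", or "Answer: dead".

no pool input records B2=T
checking all 120 inputs in the declared domain: B2=T is never recorded -> dead

Answer: dead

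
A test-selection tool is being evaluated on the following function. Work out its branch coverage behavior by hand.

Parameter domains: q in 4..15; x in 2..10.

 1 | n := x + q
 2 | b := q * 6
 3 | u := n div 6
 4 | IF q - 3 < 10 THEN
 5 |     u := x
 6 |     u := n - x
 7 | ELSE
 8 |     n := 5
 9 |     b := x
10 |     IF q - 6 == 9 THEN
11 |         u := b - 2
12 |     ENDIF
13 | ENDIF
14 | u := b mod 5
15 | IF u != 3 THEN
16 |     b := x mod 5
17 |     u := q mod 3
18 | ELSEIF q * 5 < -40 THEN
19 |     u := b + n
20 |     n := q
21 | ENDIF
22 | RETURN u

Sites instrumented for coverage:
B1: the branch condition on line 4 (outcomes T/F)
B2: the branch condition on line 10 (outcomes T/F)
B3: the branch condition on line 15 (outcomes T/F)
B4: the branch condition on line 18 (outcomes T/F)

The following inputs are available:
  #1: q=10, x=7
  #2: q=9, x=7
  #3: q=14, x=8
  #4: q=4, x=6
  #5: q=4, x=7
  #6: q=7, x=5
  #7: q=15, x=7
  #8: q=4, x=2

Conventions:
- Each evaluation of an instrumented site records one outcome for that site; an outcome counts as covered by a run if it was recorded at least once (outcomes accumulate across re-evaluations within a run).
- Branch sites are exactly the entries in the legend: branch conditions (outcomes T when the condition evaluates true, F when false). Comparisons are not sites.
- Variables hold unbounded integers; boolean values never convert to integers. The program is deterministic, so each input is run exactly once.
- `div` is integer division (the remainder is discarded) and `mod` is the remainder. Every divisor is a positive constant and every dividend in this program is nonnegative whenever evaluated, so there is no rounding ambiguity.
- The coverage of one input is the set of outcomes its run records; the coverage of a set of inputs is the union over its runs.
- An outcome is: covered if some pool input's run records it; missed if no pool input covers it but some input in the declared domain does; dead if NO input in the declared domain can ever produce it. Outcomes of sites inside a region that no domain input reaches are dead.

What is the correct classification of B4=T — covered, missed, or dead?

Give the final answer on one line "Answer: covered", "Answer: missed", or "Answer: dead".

no pool input records B4=T
checking all 108 inputs in the declared domain: B4=T is never recorded -> dead

Answer: dead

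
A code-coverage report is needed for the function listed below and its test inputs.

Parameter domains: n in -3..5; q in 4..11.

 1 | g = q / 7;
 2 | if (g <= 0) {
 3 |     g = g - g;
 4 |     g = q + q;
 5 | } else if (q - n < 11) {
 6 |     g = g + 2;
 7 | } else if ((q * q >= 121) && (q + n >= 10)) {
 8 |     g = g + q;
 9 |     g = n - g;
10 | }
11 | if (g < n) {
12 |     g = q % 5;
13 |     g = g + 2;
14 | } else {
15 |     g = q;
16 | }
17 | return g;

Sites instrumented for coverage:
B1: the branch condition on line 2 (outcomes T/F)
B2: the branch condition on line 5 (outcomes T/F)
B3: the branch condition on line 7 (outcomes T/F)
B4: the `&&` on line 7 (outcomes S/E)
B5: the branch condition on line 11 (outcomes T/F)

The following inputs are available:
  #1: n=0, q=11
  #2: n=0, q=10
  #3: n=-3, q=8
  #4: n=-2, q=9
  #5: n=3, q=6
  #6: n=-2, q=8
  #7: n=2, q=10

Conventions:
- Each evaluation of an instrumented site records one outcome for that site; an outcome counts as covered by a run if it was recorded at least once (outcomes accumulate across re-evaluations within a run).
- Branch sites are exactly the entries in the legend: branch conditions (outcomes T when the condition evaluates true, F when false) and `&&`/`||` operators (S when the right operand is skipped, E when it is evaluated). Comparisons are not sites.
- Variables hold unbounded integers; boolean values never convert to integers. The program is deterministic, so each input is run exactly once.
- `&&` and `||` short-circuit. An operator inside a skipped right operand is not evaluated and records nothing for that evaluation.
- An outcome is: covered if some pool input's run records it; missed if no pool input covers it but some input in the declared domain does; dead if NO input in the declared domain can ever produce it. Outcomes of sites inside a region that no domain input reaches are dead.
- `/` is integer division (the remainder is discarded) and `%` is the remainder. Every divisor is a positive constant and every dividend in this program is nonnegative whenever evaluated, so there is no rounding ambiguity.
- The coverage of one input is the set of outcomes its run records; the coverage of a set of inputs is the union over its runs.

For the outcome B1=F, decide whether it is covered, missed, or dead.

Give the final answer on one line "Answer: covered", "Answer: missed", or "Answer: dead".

B1=F is recorded by pool input(s) 1, 2, 3, 4, 6, 7 -> covered

Answer: covered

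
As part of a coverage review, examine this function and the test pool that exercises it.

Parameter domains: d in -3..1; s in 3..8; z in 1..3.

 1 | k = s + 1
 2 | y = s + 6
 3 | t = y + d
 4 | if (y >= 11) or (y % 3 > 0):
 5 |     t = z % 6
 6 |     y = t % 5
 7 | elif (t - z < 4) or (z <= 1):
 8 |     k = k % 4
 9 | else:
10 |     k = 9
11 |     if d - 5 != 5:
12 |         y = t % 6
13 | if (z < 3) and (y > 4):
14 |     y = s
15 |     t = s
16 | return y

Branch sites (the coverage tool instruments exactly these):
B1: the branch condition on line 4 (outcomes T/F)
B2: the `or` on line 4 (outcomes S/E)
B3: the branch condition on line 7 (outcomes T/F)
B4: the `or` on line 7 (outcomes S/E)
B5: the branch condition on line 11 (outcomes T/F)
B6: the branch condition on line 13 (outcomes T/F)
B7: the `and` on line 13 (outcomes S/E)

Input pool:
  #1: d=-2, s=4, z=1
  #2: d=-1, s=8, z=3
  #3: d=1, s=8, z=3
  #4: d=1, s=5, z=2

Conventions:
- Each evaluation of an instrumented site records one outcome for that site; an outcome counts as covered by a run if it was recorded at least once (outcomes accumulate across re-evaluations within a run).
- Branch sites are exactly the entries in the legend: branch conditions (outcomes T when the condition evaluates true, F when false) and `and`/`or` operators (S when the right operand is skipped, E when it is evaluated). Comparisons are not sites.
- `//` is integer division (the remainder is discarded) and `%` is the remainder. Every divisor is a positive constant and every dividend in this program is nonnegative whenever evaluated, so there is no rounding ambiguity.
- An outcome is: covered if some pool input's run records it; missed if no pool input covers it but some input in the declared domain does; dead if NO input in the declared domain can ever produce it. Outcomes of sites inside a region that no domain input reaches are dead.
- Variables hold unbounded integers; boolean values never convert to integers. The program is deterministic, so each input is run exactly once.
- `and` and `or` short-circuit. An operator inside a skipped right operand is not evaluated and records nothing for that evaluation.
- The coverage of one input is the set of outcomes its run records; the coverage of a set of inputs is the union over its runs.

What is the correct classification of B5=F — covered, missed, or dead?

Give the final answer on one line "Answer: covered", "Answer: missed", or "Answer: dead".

no pool input records B5=F
checking all 90 inputs in the declared domain: B5=F is never recorded -> dead

Answer: dead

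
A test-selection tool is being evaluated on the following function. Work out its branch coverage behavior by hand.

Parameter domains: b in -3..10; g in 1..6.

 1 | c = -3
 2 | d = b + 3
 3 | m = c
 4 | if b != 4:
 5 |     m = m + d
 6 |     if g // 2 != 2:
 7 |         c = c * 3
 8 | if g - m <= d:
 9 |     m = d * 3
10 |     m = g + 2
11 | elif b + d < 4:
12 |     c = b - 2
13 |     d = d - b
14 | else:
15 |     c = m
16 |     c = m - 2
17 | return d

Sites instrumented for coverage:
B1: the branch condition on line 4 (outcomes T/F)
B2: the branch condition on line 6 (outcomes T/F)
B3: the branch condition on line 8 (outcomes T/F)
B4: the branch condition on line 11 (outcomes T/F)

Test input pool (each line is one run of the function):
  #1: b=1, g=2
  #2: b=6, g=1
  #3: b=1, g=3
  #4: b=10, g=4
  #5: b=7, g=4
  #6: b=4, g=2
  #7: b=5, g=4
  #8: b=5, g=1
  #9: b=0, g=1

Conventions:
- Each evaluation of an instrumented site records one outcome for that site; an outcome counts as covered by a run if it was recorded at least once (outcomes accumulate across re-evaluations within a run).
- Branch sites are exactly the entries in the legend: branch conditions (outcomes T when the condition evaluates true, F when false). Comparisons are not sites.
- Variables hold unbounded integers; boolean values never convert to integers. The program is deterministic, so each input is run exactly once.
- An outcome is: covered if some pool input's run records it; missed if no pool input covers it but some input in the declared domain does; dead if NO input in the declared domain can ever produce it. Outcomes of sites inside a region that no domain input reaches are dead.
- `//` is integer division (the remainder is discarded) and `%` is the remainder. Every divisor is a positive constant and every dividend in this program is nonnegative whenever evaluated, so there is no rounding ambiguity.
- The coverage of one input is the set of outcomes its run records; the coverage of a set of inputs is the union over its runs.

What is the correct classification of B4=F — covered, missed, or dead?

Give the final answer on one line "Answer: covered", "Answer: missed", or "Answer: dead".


no pool input records B4=F
but domain input (b=1, g=6) does record it -> reachable, so missed
Answer: missed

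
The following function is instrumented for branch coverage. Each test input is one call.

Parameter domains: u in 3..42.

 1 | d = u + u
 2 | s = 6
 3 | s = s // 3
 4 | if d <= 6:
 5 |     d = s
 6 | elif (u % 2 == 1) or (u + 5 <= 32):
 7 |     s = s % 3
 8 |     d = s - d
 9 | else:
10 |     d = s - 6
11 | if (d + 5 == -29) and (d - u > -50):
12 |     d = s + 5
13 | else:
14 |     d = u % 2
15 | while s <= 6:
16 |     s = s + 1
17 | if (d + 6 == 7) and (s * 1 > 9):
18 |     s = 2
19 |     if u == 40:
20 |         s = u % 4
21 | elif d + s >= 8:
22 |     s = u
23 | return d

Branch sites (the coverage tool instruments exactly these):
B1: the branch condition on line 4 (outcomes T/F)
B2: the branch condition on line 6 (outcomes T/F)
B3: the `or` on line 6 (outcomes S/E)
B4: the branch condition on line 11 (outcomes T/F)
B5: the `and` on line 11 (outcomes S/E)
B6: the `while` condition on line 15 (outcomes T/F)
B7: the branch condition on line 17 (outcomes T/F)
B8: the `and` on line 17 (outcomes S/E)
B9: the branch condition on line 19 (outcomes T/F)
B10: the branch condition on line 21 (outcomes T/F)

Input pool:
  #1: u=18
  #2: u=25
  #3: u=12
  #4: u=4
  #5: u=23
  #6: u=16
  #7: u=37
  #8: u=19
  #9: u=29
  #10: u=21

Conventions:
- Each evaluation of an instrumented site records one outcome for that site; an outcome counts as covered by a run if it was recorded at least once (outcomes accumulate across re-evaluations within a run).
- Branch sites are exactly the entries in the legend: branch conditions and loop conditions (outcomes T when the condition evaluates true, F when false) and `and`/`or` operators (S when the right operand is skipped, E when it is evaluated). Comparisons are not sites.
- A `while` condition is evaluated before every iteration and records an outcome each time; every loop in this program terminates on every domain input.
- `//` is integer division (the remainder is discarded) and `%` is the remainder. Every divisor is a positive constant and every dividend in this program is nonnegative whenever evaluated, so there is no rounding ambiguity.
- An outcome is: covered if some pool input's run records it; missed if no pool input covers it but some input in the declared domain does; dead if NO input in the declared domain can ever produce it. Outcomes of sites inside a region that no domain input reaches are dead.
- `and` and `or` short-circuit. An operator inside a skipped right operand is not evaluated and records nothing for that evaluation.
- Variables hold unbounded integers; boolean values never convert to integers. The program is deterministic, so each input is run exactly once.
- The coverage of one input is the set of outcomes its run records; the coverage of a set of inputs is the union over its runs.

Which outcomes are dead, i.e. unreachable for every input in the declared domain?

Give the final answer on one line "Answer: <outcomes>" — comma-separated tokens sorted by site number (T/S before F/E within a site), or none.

checking every outcome against all 40 domain inputs:
  B4=T: zero occurrences over every domain input -> dead
  B7=T: zero occurrences over every domain input -> dead
  B9=T: zero occurrences over every domain input -> dead
  B9=F: zero occurrences over every domain input -> dead
  reachable outcomes have witnesses, e.g. B1=T (e.g. u=3), B1=F (e.g. u=4), B2=T (e.g. u=4), B2=F (e.g. u=28)

Answer: B4=T, B7=T, B9=T, B9=F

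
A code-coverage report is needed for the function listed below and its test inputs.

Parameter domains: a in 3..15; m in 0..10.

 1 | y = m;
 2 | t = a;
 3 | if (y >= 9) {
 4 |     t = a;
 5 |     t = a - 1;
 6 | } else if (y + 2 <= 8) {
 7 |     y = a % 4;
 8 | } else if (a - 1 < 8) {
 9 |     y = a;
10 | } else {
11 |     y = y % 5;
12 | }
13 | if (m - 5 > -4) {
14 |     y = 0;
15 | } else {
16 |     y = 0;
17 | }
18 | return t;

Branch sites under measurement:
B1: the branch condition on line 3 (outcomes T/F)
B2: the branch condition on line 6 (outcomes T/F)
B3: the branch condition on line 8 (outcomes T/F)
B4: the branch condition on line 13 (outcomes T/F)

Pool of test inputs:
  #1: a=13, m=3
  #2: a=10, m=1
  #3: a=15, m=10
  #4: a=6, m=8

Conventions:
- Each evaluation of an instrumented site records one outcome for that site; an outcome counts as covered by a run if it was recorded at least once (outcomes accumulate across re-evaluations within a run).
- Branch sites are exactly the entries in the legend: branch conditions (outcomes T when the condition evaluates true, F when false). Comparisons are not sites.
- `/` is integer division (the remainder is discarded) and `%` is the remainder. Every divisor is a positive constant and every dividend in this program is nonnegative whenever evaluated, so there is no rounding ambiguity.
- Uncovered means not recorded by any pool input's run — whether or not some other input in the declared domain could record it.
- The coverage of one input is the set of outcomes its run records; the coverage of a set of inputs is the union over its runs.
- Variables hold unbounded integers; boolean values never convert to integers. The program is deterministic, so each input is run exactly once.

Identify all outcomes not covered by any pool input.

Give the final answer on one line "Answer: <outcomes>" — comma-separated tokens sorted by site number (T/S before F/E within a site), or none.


input #1 (a=13, m=3): covers B1=F, B2=T, B4=T
input #2 (a=10, m=1): covers B1=F, B2=T, B4=F
input #3 (a=15, m=10): covers B1=T, B4=T
input #4 (a=6, m=8): covers B1=F, B2=F, B3=T, B4=T
union over the pool: B1=T, B1=F, B2=T, B2=F, B3=T, B4=T, B4=F
uncovered (1 of 8): B3=F
Answer: B3=F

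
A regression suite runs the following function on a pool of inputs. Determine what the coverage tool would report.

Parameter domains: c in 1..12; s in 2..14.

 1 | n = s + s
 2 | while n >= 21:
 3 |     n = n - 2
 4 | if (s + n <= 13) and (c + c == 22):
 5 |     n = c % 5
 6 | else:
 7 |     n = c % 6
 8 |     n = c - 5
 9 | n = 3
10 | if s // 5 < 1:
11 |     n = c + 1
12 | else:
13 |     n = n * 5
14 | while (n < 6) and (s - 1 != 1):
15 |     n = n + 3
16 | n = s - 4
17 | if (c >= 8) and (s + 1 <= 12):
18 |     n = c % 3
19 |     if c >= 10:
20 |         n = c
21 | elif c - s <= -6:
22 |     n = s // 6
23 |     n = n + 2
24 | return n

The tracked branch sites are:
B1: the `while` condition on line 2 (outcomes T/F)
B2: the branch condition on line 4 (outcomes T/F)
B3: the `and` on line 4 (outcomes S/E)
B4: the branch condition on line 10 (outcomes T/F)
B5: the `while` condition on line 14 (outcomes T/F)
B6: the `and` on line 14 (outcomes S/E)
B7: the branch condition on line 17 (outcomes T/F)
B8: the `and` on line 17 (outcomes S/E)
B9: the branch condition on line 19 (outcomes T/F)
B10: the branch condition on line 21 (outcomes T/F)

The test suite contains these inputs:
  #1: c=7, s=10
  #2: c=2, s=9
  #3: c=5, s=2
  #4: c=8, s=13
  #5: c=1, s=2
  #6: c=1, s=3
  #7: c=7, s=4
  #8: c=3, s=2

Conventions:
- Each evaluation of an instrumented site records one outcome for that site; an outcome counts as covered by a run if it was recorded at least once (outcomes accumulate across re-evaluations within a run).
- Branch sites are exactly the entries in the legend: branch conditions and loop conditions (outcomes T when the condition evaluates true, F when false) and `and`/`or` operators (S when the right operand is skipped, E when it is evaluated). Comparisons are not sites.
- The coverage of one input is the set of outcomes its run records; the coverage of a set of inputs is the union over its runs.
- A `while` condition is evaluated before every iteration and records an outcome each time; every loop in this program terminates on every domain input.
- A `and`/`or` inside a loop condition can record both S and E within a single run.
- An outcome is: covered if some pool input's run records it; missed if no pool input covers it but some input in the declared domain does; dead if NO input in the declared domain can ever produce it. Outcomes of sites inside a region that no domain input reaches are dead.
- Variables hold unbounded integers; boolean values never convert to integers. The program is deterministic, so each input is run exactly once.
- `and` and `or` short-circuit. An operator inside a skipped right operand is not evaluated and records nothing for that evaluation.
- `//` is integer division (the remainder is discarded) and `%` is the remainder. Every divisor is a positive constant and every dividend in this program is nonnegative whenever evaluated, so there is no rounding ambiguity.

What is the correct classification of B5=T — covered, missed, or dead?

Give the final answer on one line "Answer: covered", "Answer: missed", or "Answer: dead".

B5=T is recorded by pool input(s) 6 -> covered

Answer: covered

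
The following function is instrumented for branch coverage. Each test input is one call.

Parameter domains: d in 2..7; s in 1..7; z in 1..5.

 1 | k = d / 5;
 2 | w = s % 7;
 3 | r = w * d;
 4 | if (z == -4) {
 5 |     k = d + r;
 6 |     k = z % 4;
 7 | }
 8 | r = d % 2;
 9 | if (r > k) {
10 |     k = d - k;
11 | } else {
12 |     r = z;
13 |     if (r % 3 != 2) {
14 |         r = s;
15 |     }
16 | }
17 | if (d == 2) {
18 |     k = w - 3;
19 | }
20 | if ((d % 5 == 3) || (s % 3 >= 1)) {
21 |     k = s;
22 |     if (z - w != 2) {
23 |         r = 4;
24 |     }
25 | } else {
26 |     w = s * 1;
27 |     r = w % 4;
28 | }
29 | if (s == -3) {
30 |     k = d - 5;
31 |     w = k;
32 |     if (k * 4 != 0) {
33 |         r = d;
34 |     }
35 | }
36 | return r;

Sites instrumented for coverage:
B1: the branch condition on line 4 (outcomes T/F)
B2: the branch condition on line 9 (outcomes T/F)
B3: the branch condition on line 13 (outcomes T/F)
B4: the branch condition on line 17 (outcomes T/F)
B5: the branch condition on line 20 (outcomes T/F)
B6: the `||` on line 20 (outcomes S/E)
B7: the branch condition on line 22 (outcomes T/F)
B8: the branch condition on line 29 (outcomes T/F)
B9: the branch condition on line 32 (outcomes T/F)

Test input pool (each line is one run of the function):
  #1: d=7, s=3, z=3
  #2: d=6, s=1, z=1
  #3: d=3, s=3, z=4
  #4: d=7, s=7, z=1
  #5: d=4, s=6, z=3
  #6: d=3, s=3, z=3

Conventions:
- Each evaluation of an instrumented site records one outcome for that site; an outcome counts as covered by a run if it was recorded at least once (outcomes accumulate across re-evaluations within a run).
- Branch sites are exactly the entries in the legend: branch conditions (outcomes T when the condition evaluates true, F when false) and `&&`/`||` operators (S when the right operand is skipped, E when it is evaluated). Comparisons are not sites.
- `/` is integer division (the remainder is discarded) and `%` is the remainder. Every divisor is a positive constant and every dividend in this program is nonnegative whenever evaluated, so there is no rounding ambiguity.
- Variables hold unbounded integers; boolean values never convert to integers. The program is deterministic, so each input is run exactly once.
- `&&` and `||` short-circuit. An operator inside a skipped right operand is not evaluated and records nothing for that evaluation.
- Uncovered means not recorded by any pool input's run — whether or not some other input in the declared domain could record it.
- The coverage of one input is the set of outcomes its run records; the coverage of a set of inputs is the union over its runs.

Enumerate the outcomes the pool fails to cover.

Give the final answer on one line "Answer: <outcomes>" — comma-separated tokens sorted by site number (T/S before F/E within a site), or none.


run #1 (d=7, s=3, z=3) runs B1->F, B2->F, B3->T, B4->F, B6->E, B5->F, B8->F; records B1=F, B2=F, B3=T, B4=F, B5=F, B6=E, B8=F
run #2 (d=6, s=1, z=1) runs B1->F, B2->F, B3->T, B4->F, B6->E, B5->T, B7->T, B8->F; records B1=F, B2=F, B3=T, B4=F, B5=T, B6=E, B7=T, B8=F
run #3 (d=3, s=3, z=4) runs B1->F, B2->T, B4->F, B6->S, B5->T, B7->T, B8->F; records B1=F, B2=T, B4=F, B5=T, B6=S, B7=T, B8=F
run #4 (d=7, s=7, z=1) runs B1->F, B2->F, B3->T, B4->F, B6->E, B5->T, B7->T, B8->F; records B1=F, B2=F, B3=T, B4=F, B5=T, B6=E, B7=T, B8=F
run #5 (d=4, s=6, z=3) runs B1->F, B2->F, B3->T, B4->F, B6->E, B5->F, B8->F; records B1=F, B2=F, B3=T, B4=F, B5=F, B6=E, B8=F
run #6 (d=3, s=3, z=3) runs B1->F, B2->T, B4->F, B6->S, B5->T, B7->T, B8->F; records B1=F, B2=T, B4=F, B5=T, B6=S, B7=T, B8=F
union over the pool: B1=F, B2=T, B2=F, B3=T, B4=F, B5=T, B5=F, B6=S, B6=E, B7=T, B8=F
uncovered (7 of 18): B1=T, B3=F, B4=T, B7=F, B8=T, B9=T, B9=F
Answer: B1=T, B3=F, B4=T, B7=F, B8=T, B9=T, B9=F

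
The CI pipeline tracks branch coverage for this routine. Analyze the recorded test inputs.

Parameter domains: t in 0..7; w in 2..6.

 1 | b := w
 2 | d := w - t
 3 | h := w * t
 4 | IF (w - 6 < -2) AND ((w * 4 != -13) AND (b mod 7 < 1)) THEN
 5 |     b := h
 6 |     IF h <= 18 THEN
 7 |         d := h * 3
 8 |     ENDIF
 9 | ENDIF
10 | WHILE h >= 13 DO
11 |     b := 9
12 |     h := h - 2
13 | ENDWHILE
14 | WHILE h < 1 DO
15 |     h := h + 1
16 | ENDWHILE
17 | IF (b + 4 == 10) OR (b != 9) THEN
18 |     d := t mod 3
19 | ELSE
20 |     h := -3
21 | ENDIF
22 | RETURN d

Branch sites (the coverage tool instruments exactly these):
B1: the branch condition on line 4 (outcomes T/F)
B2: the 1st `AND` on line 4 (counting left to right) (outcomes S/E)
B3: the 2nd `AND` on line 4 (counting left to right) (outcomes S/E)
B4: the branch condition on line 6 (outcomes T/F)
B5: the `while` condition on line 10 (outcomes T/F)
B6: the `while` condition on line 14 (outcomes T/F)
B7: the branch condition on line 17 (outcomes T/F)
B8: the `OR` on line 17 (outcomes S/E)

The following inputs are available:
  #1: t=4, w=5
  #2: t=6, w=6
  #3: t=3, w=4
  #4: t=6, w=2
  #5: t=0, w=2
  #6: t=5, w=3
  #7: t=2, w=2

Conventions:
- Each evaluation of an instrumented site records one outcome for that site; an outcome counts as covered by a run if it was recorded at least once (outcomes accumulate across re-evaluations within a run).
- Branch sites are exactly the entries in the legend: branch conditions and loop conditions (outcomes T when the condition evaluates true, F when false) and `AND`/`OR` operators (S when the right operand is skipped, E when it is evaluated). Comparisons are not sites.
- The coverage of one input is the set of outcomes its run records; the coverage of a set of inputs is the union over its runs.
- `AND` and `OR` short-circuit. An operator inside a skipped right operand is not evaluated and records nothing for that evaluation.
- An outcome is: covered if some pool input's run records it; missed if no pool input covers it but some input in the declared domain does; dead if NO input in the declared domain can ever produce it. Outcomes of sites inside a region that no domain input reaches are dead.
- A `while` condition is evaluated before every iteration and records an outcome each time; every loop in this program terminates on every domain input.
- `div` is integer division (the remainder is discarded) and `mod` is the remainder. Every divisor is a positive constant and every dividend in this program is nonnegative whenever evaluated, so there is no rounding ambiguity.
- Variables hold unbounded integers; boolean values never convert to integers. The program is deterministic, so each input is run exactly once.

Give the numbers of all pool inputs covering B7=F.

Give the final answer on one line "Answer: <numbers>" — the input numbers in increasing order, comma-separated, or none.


input #1 (t=4, w=5): covers B7=F
input #2 (t=6, w=6): covers B7=F
input #3 (t=3, w=4): misses B7=F
input #4 (t=6, w=2): misses B7=F
input #5 (t=0, w=2): misses B7=F
input #6 (t=5, w=3): covers B7=F
input #7 (t=2, w=2): misses B7=F
Answer: 1, 2, 6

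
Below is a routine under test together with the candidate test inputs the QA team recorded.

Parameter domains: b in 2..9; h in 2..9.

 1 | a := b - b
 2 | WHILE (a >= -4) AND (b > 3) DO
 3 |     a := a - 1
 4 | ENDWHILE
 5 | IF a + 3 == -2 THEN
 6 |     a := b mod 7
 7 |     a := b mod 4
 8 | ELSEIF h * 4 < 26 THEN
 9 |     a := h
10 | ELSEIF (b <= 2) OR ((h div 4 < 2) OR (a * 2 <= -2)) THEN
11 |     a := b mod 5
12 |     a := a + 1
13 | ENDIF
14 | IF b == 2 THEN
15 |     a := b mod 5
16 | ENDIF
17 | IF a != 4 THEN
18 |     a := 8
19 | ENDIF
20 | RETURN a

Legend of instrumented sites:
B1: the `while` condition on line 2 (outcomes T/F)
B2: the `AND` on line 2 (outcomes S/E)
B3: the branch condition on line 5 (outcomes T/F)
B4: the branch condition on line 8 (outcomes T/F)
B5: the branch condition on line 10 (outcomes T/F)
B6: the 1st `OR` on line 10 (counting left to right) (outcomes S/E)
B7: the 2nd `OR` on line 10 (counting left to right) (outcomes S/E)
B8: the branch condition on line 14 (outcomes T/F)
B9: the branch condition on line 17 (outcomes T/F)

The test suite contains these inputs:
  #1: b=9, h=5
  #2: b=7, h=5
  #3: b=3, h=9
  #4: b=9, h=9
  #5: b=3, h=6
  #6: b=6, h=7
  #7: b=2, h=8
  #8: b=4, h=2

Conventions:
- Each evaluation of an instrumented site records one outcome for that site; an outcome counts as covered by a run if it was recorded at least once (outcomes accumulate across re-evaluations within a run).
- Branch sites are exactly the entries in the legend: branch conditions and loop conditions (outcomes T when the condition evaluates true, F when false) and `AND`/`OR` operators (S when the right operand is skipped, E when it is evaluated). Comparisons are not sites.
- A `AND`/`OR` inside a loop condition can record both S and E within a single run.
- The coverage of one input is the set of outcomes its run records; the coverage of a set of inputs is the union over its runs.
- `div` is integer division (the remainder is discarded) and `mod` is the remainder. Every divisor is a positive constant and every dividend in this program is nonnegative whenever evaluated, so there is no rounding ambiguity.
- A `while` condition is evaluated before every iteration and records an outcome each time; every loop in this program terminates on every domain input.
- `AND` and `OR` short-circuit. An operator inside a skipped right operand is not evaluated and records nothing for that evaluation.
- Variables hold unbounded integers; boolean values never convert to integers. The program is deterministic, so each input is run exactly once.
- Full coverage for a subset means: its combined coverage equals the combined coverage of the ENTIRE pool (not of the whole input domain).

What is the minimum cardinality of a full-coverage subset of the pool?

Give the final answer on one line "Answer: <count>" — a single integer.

input #1 (b=9, h=5): covers B1=T, B1=F, B2=S, B2=E, B3=T, B8=F, B9=T
input #2 (b=7, h=5): covers B1=T, B1=F, B2=S, B2=E, B3=T, B8=F, B9=T
input #3 (b=3, h=9): covers B1=F, B2=E, B3=F, B4=F, B5=F, B6=E, B7=E, B8=F, B9=T
input #4 (b=9, h=9): covers B1=T, B1=F, B2=S, B2=E, B3=T, B8=F, B9=T
input #5 (b=3, h=6): covers B1=F, B2=E, B3=F, B4=T, B8=F, B9=T
input #6 (b=6, h=7): covers B1=T, B1=F, B2=S, B2=E, B3=T, B8=F, B9=T
input #7 (b=2, h=8): covers B1=F, B2=E, B3=F, B4=F, B5=T, B6=S, B8=T, B9=T
input #8 (b=4, h=2): covers B1=T, B1=F, B2=S, B2=E, B3=T, B8=F, B9=T
union over all inputs: B1=T, B1=F, B2=S, B2=E, B3=T, B3=F, B4=T, B4=F, B5=T, B5=F, B6=S, B6=E, B7=E, B8=T, B8=F, B9=T (16 outcomes)
size 1 is not enough: best union over all size-1 subsets is 9/16
size 2 is not enough: best union over all size-2 subsets is 12/16
size 3 is not enough: best union over all size-3 subsets is 15/16
inputs {1, 3, 5, 7} (size 4) cover everything; no size-4 subset with a lexicographically smaller index list covers all 16

Answer: 4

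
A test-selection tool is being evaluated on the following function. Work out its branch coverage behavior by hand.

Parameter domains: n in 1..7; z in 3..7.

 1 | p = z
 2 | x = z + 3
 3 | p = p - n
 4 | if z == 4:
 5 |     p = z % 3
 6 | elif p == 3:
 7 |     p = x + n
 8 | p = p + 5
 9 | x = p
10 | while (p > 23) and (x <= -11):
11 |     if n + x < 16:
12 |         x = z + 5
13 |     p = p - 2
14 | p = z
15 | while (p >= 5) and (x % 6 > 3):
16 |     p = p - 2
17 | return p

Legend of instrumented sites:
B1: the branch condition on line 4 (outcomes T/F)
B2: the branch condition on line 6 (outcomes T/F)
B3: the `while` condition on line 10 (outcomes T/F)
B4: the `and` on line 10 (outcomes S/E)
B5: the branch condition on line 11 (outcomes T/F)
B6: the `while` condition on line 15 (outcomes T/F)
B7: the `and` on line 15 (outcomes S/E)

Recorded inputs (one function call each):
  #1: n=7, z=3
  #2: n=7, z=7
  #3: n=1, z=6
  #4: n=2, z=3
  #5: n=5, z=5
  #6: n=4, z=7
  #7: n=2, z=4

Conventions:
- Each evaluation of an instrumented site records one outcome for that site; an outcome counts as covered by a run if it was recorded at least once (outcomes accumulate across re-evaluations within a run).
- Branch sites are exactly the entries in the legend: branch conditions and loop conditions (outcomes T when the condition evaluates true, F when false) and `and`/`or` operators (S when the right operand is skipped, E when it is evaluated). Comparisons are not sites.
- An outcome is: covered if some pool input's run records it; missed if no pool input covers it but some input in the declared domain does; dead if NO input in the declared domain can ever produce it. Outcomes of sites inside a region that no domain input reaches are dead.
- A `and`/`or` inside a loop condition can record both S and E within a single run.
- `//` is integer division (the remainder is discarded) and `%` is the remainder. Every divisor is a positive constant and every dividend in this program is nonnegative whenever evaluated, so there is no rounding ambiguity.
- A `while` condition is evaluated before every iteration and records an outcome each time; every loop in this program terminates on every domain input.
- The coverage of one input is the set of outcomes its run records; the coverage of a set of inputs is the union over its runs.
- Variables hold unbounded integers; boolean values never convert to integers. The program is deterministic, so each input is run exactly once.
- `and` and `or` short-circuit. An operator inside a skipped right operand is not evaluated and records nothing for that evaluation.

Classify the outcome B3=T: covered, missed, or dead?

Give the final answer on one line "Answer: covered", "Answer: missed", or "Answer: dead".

no pool input records B3=T
checking all 35 inputs in the declared domain: B3=T is never recorded -> dead

Answer: dead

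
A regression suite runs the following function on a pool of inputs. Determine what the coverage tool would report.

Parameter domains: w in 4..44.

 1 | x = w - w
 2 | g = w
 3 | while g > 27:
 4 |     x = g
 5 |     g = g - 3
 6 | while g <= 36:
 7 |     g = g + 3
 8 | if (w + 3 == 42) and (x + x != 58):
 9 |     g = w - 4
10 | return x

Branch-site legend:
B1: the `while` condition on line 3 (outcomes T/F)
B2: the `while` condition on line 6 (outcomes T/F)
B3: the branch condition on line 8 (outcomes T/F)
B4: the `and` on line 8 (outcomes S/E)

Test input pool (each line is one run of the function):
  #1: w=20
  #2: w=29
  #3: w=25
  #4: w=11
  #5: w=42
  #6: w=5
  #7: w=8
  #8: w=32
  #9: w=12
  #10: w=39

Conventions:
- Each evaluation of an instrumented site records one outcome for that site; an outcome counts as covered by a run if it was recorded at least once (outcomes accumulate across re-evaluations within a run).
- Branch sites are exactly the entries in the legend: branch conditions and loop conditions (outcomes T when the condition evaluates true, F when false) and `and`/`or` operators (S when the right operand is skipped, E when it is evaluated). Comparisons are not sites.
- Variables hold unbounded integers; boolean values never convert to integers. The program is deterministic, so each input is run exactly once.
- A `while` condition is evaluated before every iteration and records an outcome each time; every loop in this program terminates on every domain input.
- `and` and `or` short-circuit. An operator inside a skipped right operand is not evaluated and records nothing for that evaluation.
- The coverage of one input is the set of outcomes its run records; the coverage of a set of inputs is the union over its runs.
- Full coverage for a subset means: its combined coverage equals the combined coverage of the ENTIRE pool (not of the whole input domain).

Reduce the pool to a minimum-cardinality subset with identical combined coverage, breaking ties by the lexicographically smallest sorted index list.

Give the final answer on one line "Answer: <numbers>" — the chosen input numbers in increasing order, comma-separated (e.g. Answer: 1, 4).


input #1, w=20: events B1->F, B2->T, B2->T, B2->T, B2->T, B2->T, B2->T, B2->F, B4->S, B3->F; outcomes B1=F, B2=T, B2=F, B3=F, B4=S
input #2, w=29: events B1->T, B1->F, B2->T, B2->T, B2->T, B2->T, B2->F, B4->S, B3->F; outcomes B1=T, B1=F, B2=T, B2=F, B3=F, B4=S
input #3, w=25: events B1->F, B2->T, B2->T, B2->T, B2->T, B2->F, B4->S, B3->F; outcomes B1=F, B2=T, B2=F, B3=F, B4=S
input #4, w=11: events B1->F, B2->T, B2->T, B2->T, B2->T, B2->T, B2->T, B2->T, B2->T, B2->T, B2->F, B4->S, B3->F; outcomes B1=F, B2=T, B2=F, B3=F, B4=S
input #5, w=42: events B1->T, B1->T, B1->T, B1->T, B1->T, B1->F, B2->T, B2->T, B2->T, B2->T, B2->F, B4->S, B3->F; outcomes B1=T, B1=F, B2=T, B2=F, B3=F, B4=S
input #6, w=5: events B1->F, B2->T, B2->T, B2->T, B2->T, B2->T, B2->T, B2->T, B2->T, B2->T, B2->T, B2->T, B2->F, B4->S, ...; outcomes B1=F, B2=T, B2=F, B3=F, B4=S
input #7, w=8: events B1->F, B2->T, B2->T, B2->T, B2->T, B2->T, B2->T, B2->T, B2->T, B2->T, B2->T, B2->F, B4->S, B3->F; outcomes B1=F, B2=T, B2=F, B3=F, B4=S
input #8, w=32: events B1->T, B1->T, B1->F, B2->T, B2->T, B2->T, B2->T, B2->F, B4->S, B3->F; outcomes B1=T, B1=F, B2=T, B2=F, B3=F, B4=S
input #9, w=12: events B1->F, B2->T, B2->T, B2->T, B2->T, B2->T, B2->T, B2->T, B2->T, B2->T, B2->F, B4->S, B3->F; outcomes B1=F, B2=T, B2=F, B3=F, B4=S
input #10, w=39: events B1->T, B1->T, B1->T, B1->T, B1->F, B2->T, B2->T, B2->T, B2->T, B2->F, B4->E, B3->T; outcomes B1=T, B1=F, B2=T, B2=F, B3=T, B4=E
the full pool covers 8 outcomes: B1=T, B1=F, B2=T, B2=F, B3=T, B3=F, B4=S, B4=E
size 1 is not enough: best union over all size-1 subsets is 6/8
inputs {1, 10} (size 2) cover everything; no size-2 subset with a lexicographically smaller index list covers all 8
Answer: 1, 10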